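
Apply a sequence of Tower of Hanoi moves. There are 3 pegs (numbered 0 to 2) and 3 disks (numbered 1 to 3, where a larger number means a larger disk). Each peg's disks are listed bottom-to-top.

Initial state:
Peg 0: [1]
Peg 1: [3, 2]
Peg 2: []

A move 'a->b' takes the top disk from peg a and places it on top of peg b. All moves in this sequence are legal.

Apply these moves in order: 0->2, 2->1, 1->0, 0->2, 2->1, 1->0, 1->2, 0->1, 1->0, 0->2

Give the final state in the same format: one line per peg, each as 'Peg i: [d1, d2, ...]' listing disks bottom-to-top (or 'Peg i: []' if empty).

After move 1 (0->2):
Peg 0: []
Peg 1: [3, 2]
Peg 2: [1]

After move 2 (2->1):
Peg 0: []
Peg 1: [3, 2, 1]
Peg 2: []

After move 3 (1->0):
Peg 0: [1]
Peg 1: [3, 2]
Peg 2: []

After move 4 (0->2):
Peg 0: []
Peg 1: [3, 2]
Peg 2: [1]

After move 5 (2->1):
Peg 0: []
Peg 1: [3, 2, 1]
Peg 2: []

After move 6 (1->0):
Peg 0: [1]
Peg 1: [3, 2]
Peg 2: []

After move 7 (1->2):
Peg 0: [1]
Peg 1: [3]
Peg 2: [2]

After move 8 (0->1):
Peg 0: []
Peg 1: [3, 1]
Peg 2: [2]

After move 9 (1->0):
Peg 0: [1]
Peg 1: [3]
Peg 2: [2]

After move 10 (0->2):
Peg 0: []
Peg 1: [3]
Peg 2: [2, 1]

Answer: Peg 0: []
Peg 1: [3]
Peg 2: [2, 1]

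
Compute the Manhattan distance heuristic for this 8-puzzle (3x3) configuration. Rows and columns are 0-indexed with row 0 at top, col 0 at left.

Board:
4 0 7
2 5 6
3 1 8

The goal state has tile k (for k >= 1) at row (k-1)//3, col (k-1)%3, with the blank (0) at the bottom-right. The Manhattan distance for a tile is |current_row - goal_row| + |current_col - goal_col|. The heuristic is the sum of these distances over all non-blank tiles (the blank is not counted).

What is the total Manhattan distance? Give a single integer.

Tile 4: at (0,0), goal (1,0), distance |0-1|+|0-0| = 1
Tile 7: at (0,2), goal (2,0), distance |0-2|+|2-0| = 4
Tile 2: at (1,0), goal (0,1), distance |1-0|+|0-1| = 2
Tile 5: at (1,1), goal (1,1), distance |1-1|+|1-1| = 0
Tile 6: at (1,2), goal (1,2), distance |1-1|+|2-2| = 0
Tile 3: at (2,0), goal (0,2), distance |2-0|+|0-2| = 4
Tile 1: at (2,1), goal (0,0), distance |2-0|+|1-0| = 3
Tile 8: at (2,2), goal (2,1), distance |2-2|+|2-1| = 1
Sum: 1 + 4 + 2 + 0 + 0 + 4 + 3 + 1 = 15

Answer: 15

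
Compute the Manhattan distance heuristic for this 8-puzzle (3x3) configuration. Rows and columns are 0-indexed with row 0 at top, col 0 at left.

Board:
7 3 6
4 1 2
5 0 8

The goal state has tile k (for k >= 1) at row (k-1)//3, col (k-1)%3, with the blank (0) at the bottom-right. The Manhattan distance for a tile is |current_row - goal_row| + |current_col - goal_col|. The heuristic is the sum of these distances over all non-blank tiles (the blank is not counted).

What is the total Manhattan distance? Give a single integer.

Tile 7: (0,0)->(2,0) = 2
Tile 3: (0,1)->(0,2) = 1
Tile 6: (0,2)->(1,2) = 1
Tile 4: (1,0)->(1,0) = 0
Tile 1: (1,1)->(0,0) = 2
Tile 2: (1,2)->(0,1) = 2
Tile 5: (2,0)->(1,1) = 2
Tile 8: (2,2)->(2,1) = 1
Sum: 2 + 1 + 1 + 0 + 2 + 2 + 2 + 1 = 11

Answer: 11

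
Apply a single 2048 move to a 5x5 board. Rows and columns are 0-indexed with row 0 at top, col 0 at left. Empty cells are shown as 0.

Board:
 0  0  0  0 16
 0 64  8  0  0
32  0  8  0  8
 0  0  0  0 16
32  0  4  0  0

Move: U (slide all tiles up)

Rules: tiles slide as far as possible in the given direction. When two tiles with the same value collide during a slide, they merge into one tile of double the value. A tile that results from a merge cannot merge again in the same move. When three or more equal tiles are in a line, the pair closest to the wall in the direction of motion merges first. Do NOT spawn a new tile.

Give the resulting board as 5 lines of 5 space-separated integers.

Slide up:
col 0: [0, 0, 32, 0, 32] -> [64, 0, 0, 0, 0]
col 1: [0, 64, 0, 0, 0] -> [64, 0, 0, 0, 0]
col 2: [0, 8, 8, 0, 4] -> [16, 4, 0, 0, 0]
col 3: [0, 0, 0, 0, 0] -> [0, 0, 0, 0, 0]
col 4: [16, 0, 8, 16, 0] -> [16, 8, 16, 0, 0]

Answer: 64 64 16  0 16
 0  0  4  0  8
 0  0  0  0 16
 0  0  0  0  0
 0  0  0  0  0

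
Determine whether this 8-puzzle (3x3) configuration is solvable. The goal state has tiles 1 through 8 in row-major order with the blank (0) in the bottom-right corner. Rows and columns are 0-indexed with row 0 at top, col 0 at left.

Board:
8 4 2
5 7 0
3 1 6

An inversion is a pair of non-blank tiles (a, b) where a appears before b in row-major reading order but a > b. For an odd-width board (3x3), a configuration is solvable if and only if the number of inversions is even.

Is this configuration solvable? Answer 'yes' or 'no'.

Answer: no

Derivation:
Inversions (pairs i<j in row-major order where tile[i] > tile[j] > 0): 17
17 is odd, so the puzzle is not solvable.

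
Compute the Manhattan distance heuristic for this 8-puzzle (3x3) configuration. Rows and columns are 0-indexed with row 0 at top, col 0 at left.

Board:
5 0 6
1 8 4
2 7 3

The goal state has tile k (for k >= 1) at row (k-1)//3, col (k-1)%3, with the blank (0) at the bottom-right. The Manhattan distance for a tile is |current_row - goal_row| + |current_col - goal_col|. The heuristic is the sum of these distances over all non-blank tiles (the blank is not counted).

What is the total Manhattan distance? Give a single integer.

Tile 5: (0,0)->(1,1) = 2
Tile 6: (0,2)->(1,2) = 1
Tile 1: (1,0)->(0,0) = 1
Tile 8: (1,1)->(2,1) = 1
Tile 4: (1,2)->(1,0) = 2
Tile 2: (2,0)->(0,1) = 3
Tile 7: (2,1)->(2,0) = 1
Tile 3: (2,2)->(0,2) = 2
Sum: 2 + 1 + 1 + 1 + 2 + 3 + 1 + 2 = 13

Answer: 13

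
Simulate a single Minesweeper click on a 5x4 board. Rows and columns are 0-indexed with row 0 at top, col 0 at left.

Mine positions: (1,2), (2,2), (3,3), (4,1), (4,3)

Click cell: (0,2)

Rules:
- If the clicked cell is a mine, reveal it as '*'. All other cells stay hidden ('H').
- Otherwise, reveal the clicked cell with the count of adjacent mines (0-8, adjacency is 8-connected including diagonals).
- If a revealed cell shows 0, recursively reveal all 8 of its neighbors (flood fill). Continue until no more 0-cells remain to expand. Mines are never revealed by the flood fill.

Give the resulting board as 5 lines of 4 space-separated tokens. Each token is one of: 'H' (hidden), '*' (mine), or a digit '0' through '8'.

H H 1 H
H H H H
H H H H
H H H H
H H H H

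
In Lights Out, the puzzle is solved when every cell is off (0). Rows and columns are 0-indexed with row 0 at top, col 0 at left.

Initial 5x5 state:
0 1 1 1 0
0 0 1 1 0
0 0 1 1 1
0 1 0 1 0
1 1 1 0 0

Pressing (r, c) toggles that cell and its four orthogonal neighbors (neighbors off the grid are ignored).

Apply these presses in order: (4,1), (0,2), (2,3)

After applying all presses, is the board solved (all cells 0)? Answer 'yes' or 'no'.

After press 1 at (4,1):
0 1 1 1 0
0 0 1 1 0
0 0 1 1 1
0 0 0 1 0
0 0 0 0 0

After press 2 at (0,2):
0 0 0 0 0
0 0 0 1 0
0 0 1 1 1
0 0 0 1 0
0 0 0 0 0

After press 3 at (2,3):
0 0 0 0 0
0 0 0 0 0
0 0 0 0 0
0 0 0 0 0
0 0 0 0 0

Lights still on: 0

Answer: yes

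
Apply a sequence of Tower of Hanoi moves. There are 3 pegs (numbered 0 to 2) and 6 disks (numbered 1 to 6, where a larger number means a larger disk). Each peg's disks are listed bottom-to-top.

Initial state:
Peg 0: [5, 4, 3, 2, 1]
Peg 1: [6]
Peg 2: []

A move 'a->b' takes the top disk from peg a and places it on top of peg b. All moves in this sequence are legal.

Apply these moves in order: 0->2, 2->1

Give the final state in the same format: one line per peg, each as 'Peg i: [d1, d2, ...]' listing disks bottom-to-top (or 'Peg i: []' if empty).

After move 1 (0->2):
Peg 0: [5, 4, 3, 2]
Peg 1: [6]
Peg 2: [1]

After move 2 (2->1):
Peg 0: [5, 4, 3, 2]
Peg 1: [6, 1]
Peg 2: []

Answer: Peg 0: [5, 4, 3, 2]
Peg 1: [6, 1]
Peg 2: []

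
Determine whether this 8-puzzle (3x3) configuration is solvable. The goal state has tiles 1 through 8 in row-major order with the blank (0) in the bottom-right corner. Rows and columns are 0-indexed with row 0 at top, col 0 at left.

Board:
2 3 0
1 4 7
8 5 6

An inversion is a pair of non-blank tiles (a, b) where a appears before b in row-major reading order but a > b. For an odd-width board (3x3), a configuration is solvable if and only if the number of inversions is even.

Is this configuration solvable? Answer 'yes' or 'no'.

Inversions (pairs i<j in row-major order where tile[i] > tile[j] > 0): 6
6 is even, so the puzzle is solvable.

Answer: yes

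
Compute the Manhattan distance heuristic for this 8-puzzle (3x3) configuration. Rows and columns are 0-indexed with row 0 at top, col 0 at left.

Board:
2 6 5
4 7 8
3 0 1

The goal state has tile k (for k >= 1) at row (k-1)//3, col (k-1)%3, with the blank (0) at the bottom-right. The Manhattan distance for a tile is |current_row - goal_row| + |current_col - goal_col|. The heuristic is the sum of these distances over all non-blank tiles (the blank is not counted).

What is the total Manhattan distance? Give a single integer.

Tile 2: at (0,0), goal (0,1), distance |0-0|+|0-1| = 1
Tile 6: at (0,1), goal (1,2), distance |0-1|+|1-2| = 2
Tile 5: at (0,2), goal (1,1), distance |0-1|+|2-1| = 2
Tile 4: at (1,0), goal (1,0), distance |1-1|+|0-0| = 0
Tile 7: at (1,1), goal (2,0), distance |1-2|+|1-0| = 2
Tile 8: at (1,2), goal (2,1), distance |1-2|+|2-1| = 2
Tile 3: at (2,0), goal (0,2), distance |2-0|+|0-2| = 4
Tile 1: at (2,2), goal (0,0), distance |2-0|+|2-0| = 4
Sum: 1 + 2 + 2 + 0 + 2 + 2 + 4 + 4 = 17

Answer: 17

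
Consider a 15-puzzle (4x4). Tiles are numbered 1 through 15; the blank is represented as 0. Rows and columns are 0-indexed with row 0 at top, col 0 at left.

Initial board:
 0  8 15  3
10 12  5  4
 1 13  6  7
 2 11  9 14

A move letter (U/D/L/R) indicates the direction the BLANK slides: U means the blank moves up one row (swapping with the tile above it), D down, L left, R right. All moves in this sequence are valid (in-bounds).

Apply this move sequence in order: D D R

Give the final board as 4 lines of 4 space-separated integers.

After move 1 (D):
10  8 15  3
 0 12  5  4
 1 13  6  7
 2 11  9 14

After move 2 (D):
10  8 15  3
 1 12  5  4
 0 13  6  7
 2 11  9 14

After move 3 (R):
10  8 15  3
 1 12  5  4
13  0  6  7
 2 11  9 14

Answer: 10  8 15  3
 1 12  5  4
13  0  6  7
 2 11  9 14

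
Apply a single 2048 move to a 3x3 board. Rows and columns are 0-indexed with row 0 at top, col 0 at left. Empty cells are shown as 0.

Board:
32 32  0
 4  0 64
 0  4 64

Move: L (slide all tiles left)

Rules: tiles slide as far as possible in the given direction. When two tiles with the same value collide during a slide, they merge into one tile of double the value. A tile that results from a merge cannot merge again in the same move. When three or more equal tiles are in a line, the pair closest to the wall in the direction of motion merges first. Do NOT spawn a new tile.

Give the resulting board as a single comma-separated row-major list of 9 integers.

Slide left:
row 0: [32, 32, 0] -> [64, 0, 0]
row 1: [4, 0, 64] -> [4, 64, 0]
row 2: [0, 4, 64] -> [4, 64, 0]

Answer: 64, 0, 0, 4, 64, 0, 4, 64, 0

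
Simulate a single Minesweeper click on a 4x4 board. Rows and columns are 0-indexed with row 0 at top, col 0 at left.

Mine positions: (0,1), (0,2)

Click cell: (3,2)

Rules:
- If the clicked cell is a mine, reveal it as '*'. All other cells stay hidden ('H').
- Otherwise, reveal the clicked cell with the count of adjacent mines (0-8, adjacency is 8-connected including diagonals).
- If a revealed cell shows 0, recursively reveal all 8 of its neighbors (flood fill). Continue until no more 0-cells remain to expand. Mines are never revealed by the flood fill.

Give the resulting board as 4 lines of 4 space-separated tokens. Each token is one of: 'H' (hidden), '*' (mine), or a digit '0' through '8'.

H H H H
1 2 2 1
0 0 0 0
0 0 0 0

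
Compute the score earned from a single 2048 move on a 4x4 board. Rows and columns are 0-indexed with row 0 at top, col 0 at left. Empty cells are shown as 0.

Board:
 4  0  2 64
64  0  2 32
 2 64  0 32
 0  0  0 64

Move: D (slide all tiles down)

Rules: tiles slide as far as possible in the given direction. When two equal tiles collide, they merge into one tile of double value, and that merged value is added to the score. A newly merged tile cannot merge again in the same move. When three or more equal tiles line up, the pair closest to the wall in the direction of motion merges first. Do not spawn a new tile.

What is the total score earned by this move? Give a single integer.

Slide down:
col 0: [4, 64, 2, 0] -> [0, 4, 64, 2]  score +0 (running 0)
col 1: [0, 0, 64, 0] -> [0, 0, 0, 64]  score +0 (running 0)
col 2: [2, 2, 0, 0] -> [0, 0, 0, 4]  score +4 (running 4)
col 3: [64, 32, 32, 64] -> [0, 64, 64, 64]  score +64 (running 68)
Board after move:
 0  0  0  0
 4  0  0 64
64  0  0 64
 2 64  4 64

Answer: 68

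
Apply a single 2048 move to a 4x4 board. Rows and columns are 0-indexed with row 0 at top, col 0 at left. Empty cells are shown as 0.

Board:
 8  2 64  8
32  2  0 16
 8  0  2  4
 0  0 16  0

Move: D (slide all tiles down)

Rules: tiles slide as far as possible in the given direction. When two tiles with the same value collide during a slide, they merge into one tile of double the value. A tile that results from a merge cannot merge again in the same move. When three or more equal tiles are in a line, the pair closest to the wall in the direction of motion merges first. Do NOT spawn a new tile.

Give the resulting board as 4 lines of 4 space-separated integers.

Answer:  0  0  0  0
 8  0 64  8
32  0  2 16
 8  4 16  4

Derivation:
Slide down:
col 0: [8, 32, 8, 0] -> [0, 8, 32, 8]
col 1: [2, 2, 0, 0] -> [0, 0, 0, 4]
col 2: [64, 0, 2, 16] -> [0, 64, 2, 16]
col 3: [8, 16, 4, 0] -> [0, 8, 16, 4]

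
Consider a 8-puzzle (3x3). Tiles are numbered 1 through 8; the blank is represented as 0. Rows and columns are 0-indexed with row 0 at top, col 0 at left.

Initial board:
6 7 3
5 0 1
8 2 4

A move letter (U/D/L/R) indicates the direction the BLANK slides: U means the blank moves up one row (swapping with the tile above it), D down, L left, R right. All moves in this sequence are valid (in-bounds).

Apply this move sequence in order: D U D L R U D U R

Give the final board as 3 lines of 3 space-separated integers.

Answer: 6 7 3
5 1 0
8 2 4

Derivation:
After move 1 (D):
6 7 3
5 2 1
8 0 4

After move 2 (U):
6 7 3
5 0 1
8 2 4

After move 3 (D):
6 7 3
5 2 1
8 0 4

After move 4 (L):
6 7 3
5 2 1
0 8 4

After move 5 (R):
6 7 3
5 2 1
8 0 4

After move 6 (U):
6 7 3
5 0 1
8 2 4

After move 7 (D):
6 7 3
5 2 1
8 0 4

After move 8 (U):
6 7 3
5 0 1
8 2 4

After move 9 (R):
6 7 3
5 1 0
8 2 4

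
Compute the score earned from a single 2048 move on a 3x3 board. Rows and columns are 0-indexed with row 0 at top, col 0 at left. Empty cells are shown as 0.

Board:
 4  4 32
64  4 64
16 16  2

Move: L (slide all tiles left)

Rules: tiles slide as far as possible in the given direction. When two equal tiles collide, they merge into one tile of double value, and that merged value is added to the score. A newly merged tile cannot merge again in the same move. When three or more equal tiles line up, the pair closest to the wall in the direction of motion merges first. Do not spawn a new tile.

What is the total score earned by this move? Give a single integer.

Answer: 40

Derivation:
Slide left:
row 0: [4, 4, 32] -> [8, 32, 0]  score +8 (running 8)
row 1: [64, 4, 64] -> [64, 4, 64]  score +0 (running 8)
row 2: [16, 16, 2] -> [32, 2, 0]  score +32 (running 40)
Board after move:
 8 32  0
64  4 64
32  2  0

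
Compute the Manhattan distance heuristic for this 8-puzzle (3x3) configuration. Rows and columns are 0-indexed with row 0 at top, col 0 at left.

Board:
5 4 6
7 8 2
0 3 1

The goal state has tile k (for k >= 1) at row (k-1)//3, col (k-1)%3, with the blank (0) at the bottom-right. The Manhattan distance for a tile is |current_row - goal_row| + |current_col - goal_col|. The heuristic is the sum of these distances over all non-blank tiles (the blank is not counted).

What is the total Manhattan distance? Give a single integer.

Tile 5: at (0,0), goal (1,1), distance |0-1|+|0-1| = 2
Tile 4: at (0,1), goal (1,0), distance |0-1|+|1-0| = 2
Tile 6: at (0,2), goal (1,2), distance |0-1|+|2-2| = 1
Tile 7: at (1,0), goal (2,0), distance |1-2|+|0-0| = 1
Tile 8: at (1,1), goal (2,1), distance |1-2|+|1-1| = 1
Tile 2: at (1,2), goal (0,1), distance |1-0|+|2-1| = 2
Tile 3: at (2,1), goal (0,2), distance |2-0|+|1-2| = 3
Tile 1: at (2,2), goal (0,0), distance |2-0|+|2-0| = 4
Sum: 2 + 2 + 1 + 1 + 1 + 2 + 3 + 4 = 16

Answer: 16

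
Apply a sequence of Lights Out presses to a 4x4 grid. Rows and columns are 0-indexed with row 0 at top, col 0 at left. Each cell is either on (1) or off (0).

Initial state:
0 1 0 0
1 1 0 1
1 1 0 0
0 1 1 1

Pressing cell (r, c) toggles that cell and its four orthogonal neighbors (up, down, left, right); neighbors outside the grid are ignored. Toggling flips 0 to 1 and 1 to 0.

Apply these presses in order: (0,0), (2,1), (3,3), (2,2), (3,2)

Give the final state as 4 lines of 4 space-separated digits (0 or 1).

After press 1 at (0,0):
1 0 0 0
0 1 0 1
1 1 0 0
0 1 1 1

After press 2 at (2,1):
1 0 0 0
0 0 0 1
0 0 1 0
0 0 1 1

After press 3 at (3,3):
1 0 0 0
0 0 0 1
0 0 1 1
0 0 0 0

After press 4 at (2,2):
1 0 0 0
0 0 1 1
0 1 0 0
0 0 1 0

After press 5 at (3,2):
1 0 0 0
0 0 1 1
0 1 1 0
0 1 0 1

Answer: 1 0 0 0
0 0 1 1
0 1 1 0
0 1 0 1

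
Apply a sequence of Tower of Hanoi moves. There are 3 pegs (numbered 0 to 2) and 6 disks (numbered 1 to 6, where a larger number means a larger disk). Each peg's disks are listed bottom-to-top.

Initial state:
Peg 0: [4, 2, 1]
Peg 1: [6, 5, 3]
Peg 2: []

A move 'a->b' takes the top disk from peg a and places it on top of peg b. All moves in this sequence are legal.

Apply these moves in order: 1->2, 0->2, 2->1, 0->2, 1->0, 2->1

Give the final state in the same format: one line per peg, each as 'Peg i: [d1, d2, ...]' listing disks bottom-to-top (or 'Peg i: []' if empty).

Answer: Peg 0: [4, 1]
Peg 1: [6, 5, 2]
Peg 2: [3]

Derivation:
After move 1 (1->2):
Peg 0: [4, 2, 1]
Peg 1: [6, 5]
Peg 2: [3]

After move 2 (0->2):
Peg 0: [4, 2]
Peg 1: [6, 5]
Peg 2: [3, 1]

After move 3 (2->1):
Peg 0: [4, 2]
Peg 1: [6, 5, 1]
Peg 2: [3]

After move 4 (0->2):
Peg 0: [4]
Peg 1: [6, 5, 1]
Peg 2: [3, 2]

After move 5 (1->0):
Peg 0: [4, 1]
Peg 1: [6, 5]
Peg 2: [3, 2]

After move 6 (2->1):
Peg 0: [4, 1]
Peg 1: [6, 5, 2]
Peg 2: [3]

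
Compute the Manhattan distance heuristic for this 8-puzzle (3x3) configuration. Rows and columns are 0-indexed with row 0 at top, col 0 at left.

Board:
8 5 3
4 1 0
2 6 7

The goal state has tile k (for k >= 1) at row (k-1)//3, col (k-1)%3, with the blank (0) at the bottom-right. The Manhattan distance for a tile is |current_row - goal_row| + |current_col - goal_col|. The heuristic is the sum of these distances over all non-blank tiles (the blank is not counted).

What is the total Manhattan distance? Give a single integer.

Answer: 13

Derivation:
Tile 8: at (0,0), goal (2,1), distance |0-2|+|0-1| = 3
Tile 5: at (0,1), goal (1,1), distance |0-1|+|1-1| = 1
Tile 3: at (0,2), goal (0,2), distance |0-0|+|2-2| = 0
Tile 4: at (1,0), goal (1,0), distance |1-1|+|0-0| = 0
Tile 1: at (1,1), goal (0,0), distance |1-0|+|1-0| = 2
Tile 2: at (2,0), goal (0,1), distance |2-0|+|0-1| = 3
Tile 6: at (2,1), goal (1,2), distance |2-1|+|1-2| = 2
Tile 7: at (2,2), goal (2,0), distance |2-2|+|2-0| = 2
Sum: 3 + 1 + 0 + 0 + 2 + 3 + 2 + 2 = 13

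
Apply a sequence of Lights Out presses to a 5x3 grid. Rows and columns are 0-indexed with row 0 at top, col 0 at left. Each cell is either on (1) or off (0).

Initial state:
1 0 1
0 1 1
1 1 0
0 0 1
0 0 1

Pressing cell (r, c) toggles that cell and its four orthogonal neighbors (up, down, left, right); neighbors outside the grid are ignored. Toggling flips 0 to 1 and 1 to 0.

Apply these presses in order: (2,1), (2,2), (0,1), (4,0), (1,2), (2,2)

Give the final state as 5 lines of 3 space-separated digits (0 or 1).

Answer: 0 1 1
0 0 0
0 0 0
1 1 1
1 1 1

Derivation:
After press 1 at (2,1):
1 0 1
0 0 1
0 0 1
0 1 1
0 0 1

After press 2 at (2,2):
1 0 1
0 0 0
0 1 0
0 1 0
0 0 1

After press 3 at (0,1):
0 1 0
0 1 0
0 1 0
0 1 0
0 0 1

After press 4 at (4,0):
0 1 0
0 1 0
0 1 0
1 1 0
1 1 1

After press 5 at (1,2):
0 1 1
0 0 1
0 1 1
1 1 0
1 1 1

After press 6 at (2,2):
0 1 1
0 0 0
0 0 0
1 1 1
1 1 1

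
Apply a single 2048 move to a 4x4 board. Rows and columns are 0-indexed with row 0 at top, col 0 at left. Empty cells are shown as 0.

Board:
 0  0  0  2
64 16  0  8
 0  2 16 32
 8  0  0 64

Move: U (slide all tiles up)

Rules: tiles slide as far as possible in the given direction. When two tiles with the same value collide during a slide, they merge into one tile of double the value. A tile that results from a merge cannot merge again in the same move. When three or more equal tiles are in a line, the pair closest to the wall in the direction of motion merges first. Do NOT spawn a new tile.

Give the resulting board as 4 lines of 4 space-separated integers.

Slide up:
col 0: [0, 64, 0, 8] -> [64, 8, 0, 0]
col 1: [0, 16, 2, 0] -> [16, 2, 0, 0]
col 2: [0, 0, 16, 0] -> [16, 0, 0, 0]
col 3: [2, 8, 32, 64] -> [2, 8, 32, 64]

Answer: 64 16 16  2
 8  2  0  8
 0  0  0 32
 0  0  0 64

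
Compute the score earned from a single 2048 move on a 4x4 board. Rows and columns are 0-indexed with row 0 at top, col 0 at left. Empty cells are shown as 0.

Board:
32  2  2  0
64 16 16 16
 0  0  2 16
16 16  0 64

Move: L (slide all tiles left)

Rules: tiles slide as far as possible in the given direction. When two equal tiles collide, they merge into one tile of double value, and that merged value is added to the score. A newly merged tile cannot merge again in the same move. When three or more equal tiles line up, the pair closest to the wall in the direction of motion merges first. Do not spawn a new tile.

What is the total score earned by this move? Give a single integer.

Answer: 68

Derivation:
Slide left:
row 0: [32, 2, 2, 0] -> [32, 4, 0, 0]  score +4 (running 4)
row 1: [64, 16, 16, 16] -> [64, 32, 16, 0]  score +32 (running 36)
row 2: [0, 0, 2, 16] -> [2, 16, 0, 0]  score +0 (running 36)
row 3: [16, 16, 0, 64] -> [32, 64, 0, 0]  score +32 (running 68)
Board after move:
32  4  0  0
64 32 16  0
 2 16  0  0
32 64  0  0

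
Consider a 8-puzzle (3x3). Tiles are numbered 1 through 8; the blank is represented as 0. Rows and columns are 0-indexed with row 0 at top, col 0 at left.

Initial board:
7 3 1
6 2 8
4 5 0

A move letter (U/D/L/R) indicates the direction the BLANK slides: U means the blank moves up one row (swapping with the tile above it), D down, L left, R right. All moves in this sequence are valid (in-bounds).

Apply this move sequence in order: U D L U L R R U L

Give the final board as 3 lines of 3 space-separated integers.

Answer: 7 0 3
6 8 1
4 2 5

Derivation:
After move 1 (U):
7 3 1
6 2 0
4 5 8

After move 2 (D):
7 3 1
6 2 8
4 5 0

After move 3 (L):
7 3 1
6 2 8
4 0 5

After move 4 (U):
7 3 1
6 0 8
4 2 5

After move 5 (L):
7 3 1
0 6 8
4 2 5

After move 6 (R):
7 3 1
6 0 8
4 2 5

After move 7 (R):
7 3 1
6 8 0
4 2 5

After move 8 (U):
7 3 0
6 8 1
4 2 5

After move 9 (L):
7 0 3
6 8 1
4 2 5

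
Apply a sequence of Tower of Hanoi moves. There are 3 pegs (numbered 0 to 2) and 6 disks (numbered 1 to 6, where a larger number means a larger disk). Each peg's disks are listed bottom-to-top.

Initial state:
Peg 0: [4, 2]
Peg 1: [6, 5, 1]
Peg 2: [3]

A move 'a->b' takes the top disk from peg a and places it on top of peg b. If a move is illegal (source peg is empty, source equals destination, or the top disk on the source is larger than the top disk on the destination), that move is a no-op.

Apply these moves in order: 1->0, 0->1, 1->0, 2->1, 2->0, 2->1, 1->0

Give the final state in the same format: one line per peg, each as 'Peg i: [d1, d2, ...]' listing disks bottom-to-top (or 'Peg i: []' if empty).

Answer: Peg 0: [4, 2, 1]
Peg 1: [6, 5, 3]
Peg 2: []

Derivation:
After move 1 (1->0):
Peg 0: [4, 2, 1]
Peg 1: [6, 5]
Peg 2: [3]

After move 2 (0->1):
Peg 0: [4, 2]
Peg 1: [6, 5, 1]
Peg 2: [3]

After move 3 (1->0):
Peg 0: [4, 2, 1]
Peg 1: [6, 5]
Peg 2: [3]

After move 4 (2->1):
Peg 0: [4, 2, 1]
Peg 1: [6, 5, 3]
Peg 2: []

After move 5 (2->0):
Peg 0: [4, 2, 1]
Peg 1: [6, 5, 3]
Peg 2: []

After move 6 (2->1):
Peg 0: [4, 2, 1]
Peg 1: [6, 5, 3]
Peg 2: []

After move 7 (1->0):
Peg 0: [4, 2, 1]
Peg 1: [6, 5, 3]
Peg 2: []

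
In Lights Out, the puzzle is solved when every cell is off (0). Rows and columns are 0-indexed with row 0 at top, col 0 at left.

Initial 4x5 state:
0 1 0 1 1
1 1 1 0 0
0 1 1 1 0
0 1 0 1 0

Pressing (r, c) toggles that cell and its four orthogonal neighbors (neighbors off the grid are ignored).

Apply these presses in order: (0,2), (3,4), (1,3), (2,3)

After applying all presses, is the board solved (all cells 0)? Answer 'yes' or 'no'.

After press 1 at (0,2):
0 0 1 0 1
1 1 0 0 0
0 1 1 1 0
0 1 0 1 0

After press 2 at (3,4):
0 0 1 0 1
1 1 0 0 0
0 1 1 1 1
0 1 0 0 1

After press 3 at (1,3):
0 0 1 1 1
1 1 1 1 1
0 1 1 0 1
0 1 0 0 1

After press 4 at (2,3):
0 0 1 1 1
1 1 1 0 1
0 1 0 1 0
0 1 0 1 1

Lights still on: 12

Answer: no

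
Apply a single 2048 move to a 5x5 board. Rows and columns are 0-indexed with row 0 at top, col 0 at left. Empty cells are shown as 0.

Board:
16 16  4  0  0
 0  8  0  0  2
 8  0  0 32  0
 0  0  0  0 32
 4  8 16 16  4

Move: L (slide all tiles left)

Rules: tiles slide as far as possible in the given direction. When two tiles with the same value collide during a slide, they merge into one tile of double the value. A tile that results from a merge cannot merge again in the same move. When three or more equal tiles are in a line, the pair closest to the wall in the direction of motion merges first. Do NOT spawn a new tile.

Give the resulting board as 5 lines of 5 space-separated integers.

Answer: 32  4  0  0  0
 8  2  0  0  0
 8 32  0  0  0
32  0  0  0  0
 4  8 32  4  0

Derivation:
Slide left:
row 0: [16, 16, 4, 0, 0] -> [32, 4, 0, 0, 0]
row 1: [0, 8, 0, 0, 2] -> [8, 2, 0, 0, 0]
row 2: [8, 0, 0, 32, 0] -> [8, 32, 0, 0, 0]
row 3: [0, 0, 0, 0, 32] -> [32, 0, 0, 0, 0]
row 4: [4, 8, 16, 16, 4] -> [4, 8, 32, 4, 0]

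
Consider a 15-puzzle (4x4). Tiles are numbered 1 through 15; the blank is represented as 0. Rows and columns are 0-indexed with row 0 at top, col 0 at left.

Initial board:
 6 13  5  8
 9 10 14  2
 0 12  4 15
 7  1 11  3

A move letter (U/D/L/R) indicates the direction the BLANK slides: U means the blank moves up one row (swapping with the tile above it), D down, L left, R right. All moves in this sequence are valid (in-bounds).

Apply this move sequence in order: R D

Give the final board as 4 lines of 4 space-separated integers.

After move 1 (R):
 6 13  5  8
 9 10 14  2
12  0  4 15
 7  1 11  3

After move 2 (D):
 6 13  5  8
 9 10 14  2
12  1  4 15
 7  0 11  3

Answer:  6 13  5  8
 9 10 14  2
12  1  4 15
 7  0 11  3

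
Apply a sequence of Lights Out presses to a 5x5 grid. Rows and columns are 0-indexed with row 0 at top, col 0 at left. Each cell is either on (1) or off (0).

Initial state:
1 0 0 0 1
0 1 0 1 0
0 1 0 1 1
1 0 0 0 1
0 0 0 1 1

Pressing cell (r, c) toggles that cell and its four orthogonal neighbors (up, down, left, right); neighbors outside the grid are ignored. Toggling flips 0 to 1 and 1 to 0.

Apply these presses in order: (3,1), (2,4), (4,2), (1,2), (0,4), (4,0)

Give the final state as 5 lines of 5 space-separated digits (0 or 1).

After press 1 at (3,1):
1 0 0 0 1
0 1 0 1 0
0 0 0 1 1
0 1 1 0 1
0 1 0 1 1

After press 2 at (2,4):
1 0 0 0 1
0 1 0 1 1
0 0 0 0 0
0 1 1 0 0
0 1 0 1 1

After press 3 at (4,2):
1 0 0 0 1
0 1 0 1 1
0 0 0 0 0
0 1 0 0 0
0 0 1 0 1

After press 4 at (1,2):
1 0 1 0 1
0 0 1 0 1
0 0 1 0 0
0 1 0 0 0
0 0 1 0 1

After press 5 at (0,4):
1 0 1 1 0
0 0 1 0 0
0 0 1 0 0
0 1 0 0 0
0 0 1 0 1

After press 6 at (4,0):
1 0 1 1 0
0 0 1 0 0
0 0 1 0 0
1 1 0 0 0
1 1 1 0 1

Answer: 1 0 1 1 0
0 0 1 0 0
0 0 1 0 0
1 1 0 0 0
1 1 1 0 1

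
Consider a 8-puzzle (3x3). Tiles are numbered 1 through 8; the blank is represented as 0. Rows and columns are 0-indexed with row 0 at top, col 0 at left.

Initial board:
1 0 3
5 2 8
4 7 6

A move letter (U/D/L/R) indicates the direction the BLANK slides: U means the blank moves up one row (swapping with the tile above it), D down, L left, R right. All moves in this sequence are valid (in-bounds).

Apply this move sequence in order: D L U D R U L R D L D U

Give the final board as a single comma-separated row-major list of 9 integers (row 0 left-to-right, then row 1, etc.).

Answer: 1, 2, 3, 0, 5, 8, 4, 7, 6

Derivation:
After move 1 (D):
1 2 3
5 0 8
4 7 6

After move 2 (L):
1 2 3
0 5 8
4 7 6

After move 3 (U):
0 2 3
1 5 8
4 7 6

After move 4 (D):
1 2 3
0 5 8
4 7 6

After move 5 (R):
1 2 3
5 0 8
4 7 6

After move 6 (U):
1 0 3
5 2 8
4 7 6

After move 7 (L):
0 1 3
5 2 8
4 7 6

After move 8 (R):
1 0 3
5 2 8
4 7 6

After move 9 (D):
1 2 3
5 0 8
4 7 6

After move 10 (L):
1 2 3
0 5 8
4 7 6

After move 11 (D):
1 2 3
4 5 8
0 7 6

After move 12 (U):
1 2 3
0 5 8
4 7 6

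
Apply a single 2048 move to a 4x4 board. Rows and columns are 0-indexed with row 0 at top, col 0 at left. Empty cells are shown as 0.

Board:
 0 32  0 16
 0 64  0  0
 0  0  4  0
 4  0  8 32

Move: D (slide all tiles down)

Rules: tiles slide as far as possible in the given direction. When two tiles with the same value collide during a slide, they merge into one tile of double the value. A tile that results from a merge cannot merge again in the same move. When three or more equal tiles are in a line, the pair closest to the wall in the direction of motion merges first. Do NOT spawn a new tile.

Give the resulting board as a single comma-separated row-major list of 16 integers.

Answer: 0, 0, 0, 0, 0, 0, 0, 0, 0, 32, 4, 16, 4, 64, 8, 32

Derivation:
Slide down:
col 0: [0, 0, 0, 4] -> [0, 0, 0, 4]
col 1: [32, 64, 0, 0] -> [0, 0, 32, 64]
col 2: [0, 0, 4, 8] -> [0, 0, 4, 8]
col 3: [16, 0, 0, 32] -> [0, 0, 16, 32]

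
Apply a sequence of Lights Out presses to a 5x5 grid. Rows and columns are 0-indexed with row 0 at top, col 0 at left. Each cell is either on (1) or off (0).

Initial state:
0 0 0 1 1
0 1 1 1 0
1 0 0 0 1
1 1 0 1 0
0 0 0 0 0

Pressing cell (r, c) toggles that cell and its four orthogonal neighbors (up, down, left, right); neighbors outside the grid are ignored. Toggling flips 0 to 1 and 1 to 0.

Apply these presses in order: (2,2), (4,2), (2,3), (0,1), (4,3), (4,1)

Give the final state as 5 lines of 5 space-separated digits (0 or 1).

Answer: 1 1 1 1 1
0 0 0 0 0
1 1 0 0 0
1 0 0 1 0
1 0 1 0 1

Derivation:
After press 1 at (2,2):
0 0 0 1 1
0 1 0 1 0
1 1 1 1 1
1 1 1 1 0
0 0 0 0 0

After press 2 at (4,2):
0 0 0 1 1
0 1 0 1 0
1 1 1 1 1
1 1 0 1 0
0 1 1 1 0

After press 3 at (2,3):
0 0 0 1 1
0 1 0 0 0
1 1 0 0 0
1 1 0 0 0
0 1 1 1 0

After press 4 at (0,1):
1 1 1 1 1
0 0 0 0 0
1 1 0 0 0
1 1 0 0 0
0 1 1 1 0

After press 5 at (4,3):
1 1 1 1 1
0 0 0 0 0
1 1 0 0 0
1 1 0 1 0
0 1 0 0 1

After press 6 at (4,1):
1 1 1 1 1
0 0 0 0 0
1 1 0 0 0
1 0 0 1 0
1 0 1 0 1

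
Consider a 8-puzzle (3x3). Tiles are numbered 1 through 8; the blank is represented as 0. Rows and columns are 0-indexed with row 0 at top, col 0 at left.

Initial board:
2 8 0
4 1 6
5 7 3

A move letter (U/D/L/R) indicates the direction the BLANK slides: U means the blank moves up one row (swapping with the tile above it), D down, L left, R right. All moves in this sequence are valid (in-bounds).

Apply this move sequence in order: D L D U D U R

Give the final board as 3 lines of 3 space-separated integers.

Answer: 2 8 6
4 1 0
5 7 3

Derivation:
After move 1 (D):
2 8 6
4 1 0
5 7 3

After move 2 (L):
2 8 6
4 0 1
5 7 3

After move 3 (D):
2 8 6
4 7 1
5 0 3

After move 4 (U):
2 8 6
4 0 1
5 7 3

After move 5 (D):
2 8 6
4 7 1
5 0 3

After move 6 (U):
2 8 6
4 0 1
5 7 3

After move 7 (R):
2 8 6
4 1 0
5 7 3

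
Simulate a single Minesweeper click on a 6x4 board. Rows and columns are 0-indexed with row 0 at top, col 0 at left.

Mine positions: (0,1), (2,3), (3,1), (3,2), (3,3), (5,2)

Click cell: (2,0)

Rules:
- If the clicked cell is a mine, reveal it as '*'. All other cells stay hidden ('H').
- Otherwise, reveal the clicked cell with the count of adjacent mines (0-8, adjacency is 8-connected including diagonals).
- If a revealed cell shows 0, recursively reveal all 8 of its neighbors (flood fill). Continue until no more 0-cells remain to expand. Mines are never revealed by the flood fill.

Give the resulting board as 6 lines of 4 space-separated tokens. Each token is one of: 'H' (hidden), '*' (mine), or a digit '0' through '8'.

H H H H
H H H H
1 H H H
H H H H
H H H H
H H H H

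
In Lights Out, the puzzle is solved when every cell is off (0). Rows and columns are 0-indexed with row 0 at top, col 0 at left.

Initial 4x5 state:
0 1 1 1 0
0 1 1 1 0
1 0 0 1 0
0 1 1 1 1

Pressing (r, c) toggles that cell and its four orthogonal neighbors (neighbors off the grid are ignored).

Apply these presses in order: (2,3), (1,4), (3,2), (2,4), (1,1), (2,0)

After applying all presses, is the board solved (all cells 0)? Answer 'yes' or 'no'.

Answer: no

Derivation:
After press 1 at (2,3):
0 1 1 1 0
0 1 1 0 0
1 0 1 0 1
0 1 1 0 1

After press 2 at (1,4):
0 1 1 1 1
0 1 1 1 1
1 0 1 0 0
0 1 1 0 1

After press 3 at (3,2):
0 1 1 1 1
0 1 1 1 1
1 0 0 0 0
0 0 0 1 1

After press 4 at (2,4):
0 1 1 1 1
0 1 1 1 0
1 0 0 1 1
0 0 0 1 0

After press 5 at (1,1):
0 0 1 1 1
1 0 0 1 0
1 1 0 1 1
0 0 0 1 0

After press 6 at (2,0):
0 0 1 1 1
0 0 0 1 0
0 0 0 1 1
1 0 0 1 0

Lights still on: 8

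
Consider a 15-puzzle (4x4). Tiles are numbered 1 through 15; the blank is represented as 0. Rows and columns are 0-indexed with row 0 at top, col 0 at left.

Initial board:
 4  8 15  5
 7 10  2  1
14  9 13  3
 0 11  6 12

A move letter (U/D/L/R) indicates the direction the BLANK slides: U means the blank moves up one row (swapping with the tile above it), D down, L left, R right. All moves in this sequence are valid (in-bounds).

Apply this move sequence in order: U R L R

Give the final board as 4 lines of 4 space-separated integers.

Answer:  4  8 15  5
 7 10  2  1
 9  0 13  3
14 11  6 12

Derivation:
After move 1 (U):
 4  8 15  5
 7 10  2  1
 0  9 13  3
14 11  6 12

After move 2 (R):
 4  8 15  5
 7 10  2  1
 9  0 13  3
14 11  6 12

After move 3 (L):
 4  8 15  5
 7 10  2  1
 0  9 13  3
14 11  6 12

After move 4 (R):
 4  8 15  5
 7 10  2  1
 9  0 13  3
14 11  6 12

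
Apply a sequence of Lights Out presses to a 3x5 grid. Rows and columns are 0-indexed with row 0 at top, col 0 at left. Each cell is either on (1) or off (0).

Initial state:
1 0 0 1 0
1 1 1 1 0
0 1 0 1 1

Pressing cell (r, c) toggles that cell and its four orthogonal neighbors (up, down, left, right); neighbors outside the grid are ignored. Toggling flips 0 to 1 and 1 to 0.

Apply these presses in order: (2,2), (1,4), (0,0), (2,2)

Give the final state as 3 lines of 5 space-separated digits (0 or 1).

Answer: 0 1 0 1 1
0 1 1 0 1
0 1 0 1 0

Derivation:
After press 1 at (2,2):
1 0 0 1 0
1 1 0 1 0
0 0 1 0 1

After press 2 at (1,4):
1 0 0 1 1
1 1 0 0 1
0 0 1 0 0

After press 3 at (0,0):
0 1 0 1 1
0 1 0 0 1
0 0 1 0 0

After press 4 at (2,2):
0 1 0 1 1
0 1 1 0 1
0 1 0 1 0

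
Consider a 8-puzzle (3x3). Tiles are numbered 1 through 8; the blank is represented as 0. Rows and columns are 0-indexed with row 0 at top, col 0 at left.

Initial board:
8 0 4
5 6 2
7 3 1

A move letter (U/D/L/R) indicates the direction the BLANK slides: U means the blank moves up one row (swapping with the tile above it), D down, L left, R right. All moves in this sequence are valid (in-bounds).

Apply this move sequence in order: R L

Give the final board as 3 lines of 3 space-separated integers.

Answer: 8 0 4
5 6 2
7 3 1

Derivation:
After move 1 (R):
8 4 0
5 6 2
7 3 1

After move 2 (L):
8 0 4
5 6 2
7 3 1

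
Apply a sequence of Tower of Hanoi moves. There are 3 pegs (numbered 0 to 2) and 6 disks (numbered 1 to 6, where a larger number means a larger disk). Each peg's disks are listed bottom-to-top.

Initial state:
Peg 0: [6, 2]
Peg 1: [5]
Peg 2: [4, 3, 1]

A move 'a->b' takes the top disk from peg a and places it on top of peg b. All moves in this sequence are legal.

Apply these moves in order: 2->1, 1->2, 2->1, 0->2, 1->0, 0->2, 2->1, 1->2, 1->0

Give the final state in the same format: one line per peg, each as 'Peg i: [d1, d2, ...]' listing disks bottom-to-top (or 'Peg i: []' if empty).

Answer: Peg 0: [6, 5]
Peg 1: []
Peg 2: [4, 3, 2, 1]

Derivation:
After move 1 (2->1):
Peg 0: [6, 2]
Peg 1: [5, 1]
Peg 2: [4, 3]

After move 2 (1->2):
Peg 0: [6, 2]
Peg 1: [5]
Peg 2: [4, 3, 1]

After move 3 (2->1):
Peg 0: [6, 2]
Peg 1: [5, 1]
Peg 2: [4, 3]

After move 4 (0->2):
Peg 0: [6]
Peg 1: [5, 1]
Peg 2: [4, 3, 2]

After move 5 (1->0):
Peg 0: [6, 1]
Peg 1: [5]
Peg 2: [4, 3, 2]

After move 6 (0->2):
Peg 0: [6]
Peg 1: [5]
Peg 2: [4, 3, 2, 1]

After move 7 (2->1):
Peg 0: [6]
Peg 1: [5, 1]
Peg 2: [4, 3, 2]

After move 8 (1->2):
Peg 0: [6]
Peg 1: [5]
Peg 2: [4, 3, 2, 1]

After move 9 (1->0):
Peg 0: [6, 5]
Peg 1: []
Peg 2: [4, 3, 2, 1]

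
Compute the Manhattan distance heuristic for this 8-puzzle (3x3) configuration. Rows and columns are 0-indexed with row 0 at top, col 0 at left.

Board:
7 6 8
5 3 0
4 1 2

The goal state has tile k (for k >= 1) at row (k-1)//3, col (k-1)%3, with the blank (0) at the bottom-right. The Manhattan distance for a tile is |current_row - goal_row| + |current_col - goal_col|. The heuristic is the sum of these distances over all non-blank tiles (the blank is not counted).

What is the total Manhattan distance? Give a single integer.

Tile 7: at (0,0), goal (2,0), distance |0-2|+|0-0| = 2
Tile 6: at (0,1), goal (1,2), distance |0-1|+|1-2| = 2
Tile 8: at (0,2), goal (2,1), distance |0-2|+|2-1| = 3
Tile 5: at (1,0), goal (1,1), distance |1-1|+|0-1| = 1
Tile 3: at (1,1), goal (0,2), distance |1-0|+|1-2| = 2
Tile 4: at (2,0), goal (1,0), distance |2-1|+|0-0| = 1
Tile 1: at (2,1), goal (0,0), distance |2-0|+|1-0| = 3
Tile 2: at (2,2), goal (0,1), distance |2-0|+|2-1| = 3
Sum: 2 + 2 + 3 + 1 + 2 + 1 + 3 + 3 = 17

Answer: 17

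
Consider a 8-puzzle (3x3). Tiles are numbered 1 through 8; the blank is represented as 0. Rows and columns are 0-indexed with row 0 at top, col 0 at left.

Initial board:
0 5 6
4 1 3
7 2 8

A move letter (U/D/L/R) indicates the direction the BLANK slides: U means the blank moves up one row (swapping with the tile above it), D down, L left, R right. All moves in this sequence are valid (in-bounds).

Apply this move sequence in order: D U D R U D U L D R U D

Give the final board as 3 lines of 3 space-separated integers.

After move 1 (D):
4 5 6
0 1 3
7 2 8

After move 2 (U):
0 5 6
4 1 3
7 2 8

After move 3 (D):
4 5 6
0 1 3
7 2 8

After move 4 (R):
4 5 6
1 0 3
7 2 8

After move 5 (U):
4 0 6
1 5 3
7 2 8

After move 6 (D):
4 5 6
1 0 3
7 2 8

After move 7 (U):
4 0 6
1 5 3
7 2 8

After move 8 (L):
0 4 6
1 5 3
7 2 8

After move 9 (D):
1 4 6
0 5 3
7 2 8

After move 10 (R):
1 4 6
5 0 3
7 2 8

After move 11 (U):
1 0 6
5 4 3
7 2 8

After move 12 (D):
1 4 6
5 0 3
7 2 8

Answer: 1 4 6
5 0 3
7 2 8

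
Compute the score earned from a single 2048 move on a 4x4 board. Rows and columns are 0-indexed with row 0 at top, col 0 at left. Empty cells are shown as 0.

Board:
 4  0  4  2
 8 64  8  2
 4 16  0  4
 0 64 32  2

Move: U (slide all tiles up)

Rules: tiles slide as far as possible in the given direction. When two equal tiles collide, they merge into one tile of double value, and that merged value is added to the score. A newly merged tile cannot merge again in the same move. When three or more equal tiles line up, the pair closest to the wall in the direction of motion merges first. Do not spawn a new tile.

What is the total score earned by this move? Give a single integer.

Slide up:
col 0: [4, 8, 4, 0] -> [4, 8, 4, 0]  score +0 (running 0)
col 1: [0, 64, 16, 64] -> [64, 16, 64, 0]  score +0 (running 0)
col 2: [4, 8, 0, 32] -> [4, 8, 32, 0]  score +0 (running 0)
col 3: [2, 2, 4, 2] -> [4, 4, 2, 0]  score +4 (running 4)
Board after move:
 4 64  4  4
 8 16  8  4
 4 64 32  2
 0  0  0  0

Answer: 4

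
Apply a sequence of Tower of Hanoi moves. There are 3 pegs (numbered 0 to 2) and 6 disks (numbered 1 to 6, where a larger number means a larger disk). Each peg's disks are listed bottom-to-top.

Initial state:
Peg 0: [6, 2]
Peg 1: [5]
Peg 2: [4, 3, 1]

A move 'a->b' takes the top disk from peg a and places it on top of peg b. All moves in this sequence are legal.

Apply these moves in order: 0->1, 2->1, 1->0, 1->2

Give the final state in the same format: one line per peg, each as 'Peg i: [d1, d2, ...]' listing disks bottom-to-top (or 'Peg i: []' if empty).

Answer: Peg 0: [6, 1]
Peg 1: [5]
Peg 2: [4, 3, 2]

Derivation:
After move 1 (0->1):
Peg 0: [6]
Peg 1: [5, 2]
Peg 2: [4, 3, 1]

After move 2 (2->1):
Peg 0: [6]
Peg 1: [5, 2, 1]
Peg 2: [4, 3]

After move 3 (1->0):
Peg 0: [6, 1]
Peg 1: [5, 2]
Peg 2: [4, 3]

After move 4 (1->2):
Peg 0: [6, 1]
Peg 1: [5]
Peg 2: [4, 3, 2]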